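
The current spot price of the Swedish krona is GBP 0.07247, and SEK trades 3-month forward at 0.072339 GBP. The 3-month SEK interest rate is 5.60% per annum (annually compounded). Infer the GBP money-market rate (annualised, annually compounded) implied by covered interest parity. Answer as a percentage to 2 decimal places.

T = 3/12 years.
CIP gives F = S · g_GBP/g_SEK, so g_GBP/g_SEK = 0.072339/0.07247 = 0.9981924.
The SEK side grows by (1 + 0.0560)^(3/12) = 1.0137152.
So the GBP growth factor = 1.0118828.
r = 1.0118828^(12/3) − 1 = 0.048385 → 4.84%.

4.84%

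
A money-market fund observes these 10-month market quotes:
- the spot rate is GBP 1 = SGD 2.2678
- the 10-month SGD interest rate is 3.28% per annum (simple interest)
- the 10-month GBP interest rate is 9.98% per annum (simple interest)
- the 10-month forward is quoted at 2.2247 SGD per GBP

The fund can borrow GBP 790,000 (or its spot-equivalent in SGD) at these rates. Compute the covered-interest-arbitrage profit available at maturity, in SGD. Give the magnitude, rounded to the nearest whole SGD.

SGD 63,148

T = 10/12 years.
Keep in GBP, deliver into the forward: 790,000·1.083166667·2.2247 = SGD 1,903,679.50.
Swap to SGD now, deposit: 790,000·2.2678·1.027333333 = SGD 1,840,531.36.
The quoted forward overvalues GBP, so borrow SGD, buy GBP at spot, deposit the GBP at 9.98%, and sell the proceeds forward at 2.2247.
Arbitrage profit = |1,903,679.50 − 1,840,531.36| = SGD 63,148.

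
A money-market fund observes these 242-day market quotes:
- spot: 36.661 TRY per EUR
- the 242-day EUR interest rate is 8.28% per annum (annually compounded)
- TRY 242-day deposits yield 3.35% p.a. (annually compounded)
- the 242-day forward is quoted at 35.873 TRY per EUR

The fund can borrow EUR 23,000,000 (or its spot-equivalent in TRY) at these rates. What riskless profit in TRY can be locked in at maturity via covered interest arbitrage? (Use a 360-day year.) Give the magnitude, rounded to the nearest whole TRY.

T = 242/360 years.
Invest the EUR and cover forward: 23,000,000 × 1.05493110889 × 35.873 = TRY 870,401,504.39.
Convert at spot and invest in TRY: 23,000,000 × 36.661 × 1.02239760464 = TRY 862,088,727.43.
The quoted forward overvalues EUR, so borrow TRY, buy EUR at spot, deposit the EUR at 8.28%, and sell the proceeds forward at 35.873.
Profit = 870,401,504.39 − 862,088,727.43 = TRY 8,312,777.

TRY 8,312,777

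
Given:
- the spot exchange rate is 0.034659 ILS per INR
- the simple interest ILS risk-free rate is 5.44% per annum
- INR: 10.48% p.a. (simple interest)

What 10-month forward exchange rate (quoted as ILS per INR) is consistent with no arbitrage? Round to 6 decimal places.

T = 10/12 years.
ILS growth factor: 1 + 0.0544×10/12 = 1.0453333.
INR accumulates by 1 + 0.1048×10/12 = 1.0873333.
Forward (ILS per INR) = 0.034659 × 1.0453333 / 1.0873333 = 0.03332024.

0.033320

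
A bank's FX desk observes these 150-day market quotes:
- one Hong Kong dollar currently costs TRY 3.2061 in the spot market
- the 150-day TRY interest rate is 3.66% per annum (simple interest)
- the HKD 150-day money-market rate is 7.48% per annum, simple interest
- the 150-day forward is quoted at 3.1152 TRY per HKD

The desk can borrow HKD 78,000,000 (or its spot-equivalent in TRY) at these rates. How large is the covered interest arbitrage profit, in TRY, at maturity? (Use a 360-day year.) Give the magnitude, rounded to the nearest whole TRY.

TRY 3,330,805

T = 150/360 years.
Invest the HKD and cover forward: 78,000,000 × 1.03116666667 × 3.1152 = TRY 250,558,651.20.
Convert at spot and invest in TRY: 78,000,000 × 3.2061 × 1.015250 = TRY 253,889,455.95.
The quoted forward undervalues HKD, so borrow HKD, convert to TRY at spot, deposit the TRY at 3.66%, and buy HKD forward at 3.1152 to cover the loan.
Arbitrage profit = |250,558,651.20 − 253,889,455.95| = TRY 3,330,805.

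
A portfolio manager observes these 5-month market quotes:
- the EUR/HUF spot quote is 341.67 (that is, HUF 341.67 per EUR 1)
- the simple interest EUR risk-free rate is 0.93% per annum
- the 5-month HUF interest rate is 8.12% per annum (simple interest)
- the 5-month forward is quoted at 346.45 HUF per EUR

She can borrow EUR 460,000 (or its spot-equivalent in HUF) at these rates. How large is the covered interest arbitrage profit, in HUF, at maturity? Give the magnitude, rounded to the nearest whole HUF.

HUF 2,501,177

T = 5/12 years.
Keep in EUR, deliver into the forward: 460,000·1.003875·346.45 = HUF 159,984,547.13.
Swap to HUF now, deposit: 460,000·341.67·1.03383333333 = HUF 162,485,724.10.
The quoted forward undervalues EUR, so borrow EUR, convert to HUF at spot, deposit the HUF at 8.12%, and buy EUR forward at 346.45 to cover the loan.
Arbitrage profit = |159,984,547.13 − 162,485,724.10| = HUF 2,501,177.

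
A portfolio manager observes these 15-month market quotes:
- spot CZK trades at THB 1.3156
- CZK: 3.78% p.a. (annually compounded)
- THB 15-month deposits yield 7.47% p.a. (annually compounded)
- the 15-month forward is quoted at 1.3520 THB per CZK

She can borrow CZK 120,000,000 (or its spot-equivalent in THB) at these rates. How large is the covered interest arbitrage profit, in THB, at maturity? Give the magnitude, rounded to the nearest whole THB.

THB 2,806,731

T = 15/12 years.
Keep in CZK, deliver into the forward: 120,000,000·1.04747118066·1.3520 = THB 169,941,724.35.
Swap to THB now, deposit: 120,000,000·1.3156·1.09423111778 = THB 172,748,455.03.
The quoted forward undervalues CZK, so borrow CZK, convert to THB at spot, deposit the THB at 7.47%, and buy CZK forward at 1.3520 to cover the loan.
Arbitrage profit = |169,941,724.35 − 172,748,455.03| = THB 2,806,731.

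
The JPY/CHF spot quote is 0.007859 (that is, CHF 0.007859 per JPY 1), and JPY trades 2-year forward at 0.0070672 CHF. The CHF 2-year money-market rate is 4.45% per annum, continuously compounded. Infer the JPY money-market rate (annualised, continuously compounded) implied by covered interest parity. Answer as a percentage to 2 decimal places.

T = 2 years.
CIP gives F = S · g_CHF/g_JPY, so g_CHF/g_JPY = 0.0070672/0.007859 = 0.8992493.
The CHF side grows by e^(0.0445×2) = 1.0930807.
So the JPY growth factor = 1.215548.
Take logs: ln 1.215548 / 2 = 0.097598, so 9.76%.

9.76%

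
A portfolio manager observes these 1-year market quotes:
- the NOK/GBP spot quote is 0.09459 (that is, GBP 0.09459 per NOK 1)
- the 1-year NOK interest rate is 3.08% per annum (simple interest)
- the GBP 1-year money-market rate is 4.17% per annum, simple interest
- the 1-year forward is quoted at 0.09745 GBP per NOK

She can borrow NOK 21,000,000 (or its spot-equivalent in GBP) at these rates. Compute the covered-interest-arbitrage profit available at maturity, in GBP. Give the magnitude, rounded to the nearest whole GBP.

GBP 40,258

T = 1 year.
Invest the NOK and cover forward: 21,000,000 × 1.030800 × 0.09745 = GBP 2,109,480.66.
Convert at spot and invest in GBP: 21,000,000 × 0.09459 × 1.041700 = GBP 2,069,222.46.
The quoted forward overvalues NOK, so borrow GBP, buy NOK at spot, deposit the NOK at 3.08%, and sell the proceeds forward at 0.09745.
Profit = 2,109,480.66 − 2,069,222.46 = GBP 40,258.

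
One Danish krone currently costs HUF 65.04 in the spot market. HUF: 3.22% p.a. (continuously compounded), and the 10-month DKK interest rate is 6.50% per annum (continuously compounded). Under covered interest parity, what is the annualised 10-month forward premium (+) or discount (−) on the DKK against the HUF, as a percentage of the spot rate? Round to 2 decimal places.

T = 10/12 years.
F = S · g_HUF/g_DKK = 65.04 × 1.0271966/1.0556605 = 63.28632.
Annualised premium = (F − S)/S × (1/T) = (63.28632 − 65.04)/65.04 ÷ (10/12) = -3.24%.

-3.24%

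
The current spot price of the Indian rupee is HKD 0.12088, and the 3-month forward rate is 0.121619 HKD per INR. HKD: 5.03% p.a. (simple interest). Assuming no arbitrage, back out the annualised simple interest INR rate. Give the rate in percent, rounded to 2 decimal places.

T = 3/12 years.
F/S = 0.121619/0.12088 = 1.0061135 = (growth of HKD) / (growth of INR).
HKD growth factor: 1 + 0.0503×3/12 = 1.012575.
That pins the INR growth at 1.0064222.
r = (1.0064222 − 1)/(3/12) = 0.025689 → 2.57%.

2.57%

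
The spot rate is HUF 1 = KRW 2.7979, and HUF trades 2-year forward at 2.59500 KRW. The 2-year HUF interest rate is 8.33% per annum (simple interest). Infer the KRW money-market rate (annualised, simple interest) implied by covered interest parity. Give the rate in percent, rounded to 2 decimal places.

T = 2 years.
CIP gives F = S · g_KRW/g_HUF, so g_KRW/g_HUF = 2.595/2.7979 = 0.9274813.
HUF growth factor: 1 + 0.0833×2 = 1.166600.
That pins the KRW growth at 1.0819997.
r = (1.0819997 − 1)/2 = 0.041000 → 4.10%.

4.10%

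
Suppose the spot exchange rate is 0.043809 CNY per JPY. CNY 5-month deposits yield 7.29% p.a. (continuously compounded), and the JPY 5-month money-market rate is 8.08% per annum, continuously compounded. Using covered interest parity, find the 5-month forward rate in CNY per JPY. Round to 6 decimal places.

0.043665

T = 5/12 years.
CNY growth factor: e^(0.0729×5/12) = 1.030841.
JPY growth factor: e^(0.0808×5/12) = 1.0342398.
CIP: F = S · (grow CNY)/(grow JPY) = 0.043809 × 1.030841/1.0342398 = 0.04366503 CNY per JPY.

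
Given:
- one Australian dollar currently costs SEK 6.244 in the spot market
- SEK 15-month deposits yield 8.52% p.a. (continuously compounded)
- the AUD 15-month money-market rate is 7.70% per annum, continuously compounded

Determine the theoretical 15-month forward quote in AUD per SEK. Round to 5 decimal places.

T = 15/12 years.
SEK accumulates by e^(0.0852×15/12) = 1.1123779.
Growth of 1 AUD over T: e^(0.0770×15/12) = 1.1010343.
Forward (SEK per AUD) = 6.244 × 1.1123779 / 1.1010343 = 6.308330.
Quoted the other way: 1/6.308330 = 0.15852 AUD per SEK.

0.15852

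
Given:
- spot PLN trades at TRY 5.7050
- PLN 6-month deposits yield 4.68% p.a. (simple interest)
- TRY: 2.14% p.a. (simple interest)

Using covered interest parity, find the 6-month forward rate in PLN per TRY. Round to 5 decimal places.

T = 6/12 years.
TRY growth factor: 1 + 0.0214×6/12 = 1.010700.
Growth of 1 PLN over T: 1 + 0.0468×6/12 = 1.023400.
CIP: F = S · (grow TRY)/(grow PLN) = 5.705 × 1.010700/1.023400 = 5.634203 TRY per PLN.
Invert for PLN per TRY: 1 / 5.634203 = 0.17749.

0.17749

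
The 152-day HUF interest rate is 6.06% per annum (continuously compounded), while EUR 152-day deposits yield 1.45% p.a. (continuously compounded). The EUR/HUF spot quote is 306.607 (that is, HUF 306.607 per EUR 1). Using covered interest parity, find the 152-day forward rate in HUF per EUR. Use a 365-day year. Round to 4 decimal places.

T = 152/365 years.
HUF accumulates by e^(0.0606×152/365) = 1.025557292.
EUR accumulates by e^(0.0145×152/365) = 1.006056624.
CIP: F = S · (grow HUF)/(grow EUR) = 306.607 × 1.025557292/1.006056624 = 312.550047 HUF per EUR.

312.5500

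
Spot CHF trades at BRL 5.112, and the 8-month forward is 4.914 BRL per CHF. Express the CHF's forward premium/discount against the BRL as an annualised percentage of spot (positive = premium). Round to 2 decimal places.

-5.81%

T = 8/12 years.
(F − S)/S = (4.914 − 5.112)/5.112 = -0.0387324.
Per annum: -0.0387324 / (8/12) = -0.058099 = -5.81%.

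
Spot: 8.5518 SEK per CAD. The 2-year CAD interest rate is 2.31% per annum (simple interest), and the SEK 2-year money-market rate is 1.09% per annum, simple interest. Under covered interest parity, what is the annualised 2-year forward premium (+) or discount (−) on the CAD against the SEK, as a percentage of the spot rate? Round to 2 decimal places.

-1.17%

T = 2 years.
No-arbitrage forward: 8.5518 × 1.021800 / 1.046200 = 8.3523506 SEK/CAD.
Annualised premium = (F − S)/S × (1/T) = (8.3523506 − 8.5518)/8.5518 ÷ 2 = -1.17%.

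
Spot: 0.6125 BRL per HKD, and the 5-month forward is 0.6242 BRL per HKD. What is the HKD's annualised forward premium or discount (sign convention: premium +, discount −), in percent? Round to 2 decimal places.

+4.58%

T = 5/12 years.
(F − S)/S = (0.6242 − 0.6125)/0.6125 = 0.0191020.
×(1/T) gives 4.58% p.a.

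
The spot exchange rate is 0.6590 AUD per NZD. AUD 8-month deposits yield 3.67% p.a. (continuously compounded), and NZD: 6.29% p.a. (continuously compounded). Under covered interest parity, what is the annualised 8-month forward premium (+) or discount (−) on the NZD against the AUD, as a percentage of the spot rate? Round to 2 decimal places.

T = 8/12 years.
No-arbitrage forward: 0.659 × 1.0247684 / 1.042825 = 0.6475894 AUD/NZD.
(F − S)/S ÷ T = (0.6475894 − 0.659)/0.659/(8/12) = -0.025973 → -2.60%.

-2.60%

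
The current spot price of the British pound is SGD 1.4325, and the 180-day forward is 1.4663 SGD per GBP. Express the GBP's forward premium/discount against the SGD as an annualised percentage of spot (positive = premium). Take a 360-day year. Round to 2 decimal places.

+4.72%

T = 180/360 years.
(F − S)/S = (1.4663 − 1.4325)/1.4325 = 0.0235951.
Annualise by dividing by T: 0.0235951 / (180/360) = 0.047190 → 4.72%.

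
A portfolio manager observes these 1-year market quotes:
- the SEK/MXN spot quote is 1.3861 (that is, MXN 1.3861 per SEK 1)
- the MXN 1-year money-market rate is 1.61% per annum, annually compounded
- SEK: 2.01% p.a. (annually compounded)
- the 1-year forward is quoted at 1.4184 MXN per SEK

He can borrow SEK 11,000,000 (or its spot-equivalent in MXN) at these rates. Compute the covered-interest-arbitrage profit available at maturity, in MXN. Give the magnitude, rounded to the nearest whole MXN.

MXN 423,430

T = 1 year.
Route A — deposit SEK, sell forward: 11,000,000 × 1.020100 × 1.4184 = MXN 15,916,008.24.
Route B — convert at spot, deposit MXN: 11,000,000 × 1.3861 × 1.016100 = MXN 15,492,578.31.
The quoted forward overvalues SEK, so borrow MXN, buy SEK at spot, deposit the SEK at 2.01%, and sell the proceeds forward at 1.4184.
Profit = 15,916,008.24 − 15,492,578.31 = MXN 423,430.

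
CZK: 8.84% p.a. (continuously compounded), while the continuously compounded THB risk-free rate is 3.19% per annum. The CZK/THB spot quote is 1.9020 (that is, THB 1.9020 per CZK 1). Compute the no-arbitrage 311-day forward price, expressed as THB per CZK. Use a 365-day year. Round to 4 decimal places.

1.8126

T = 311/365 years.
THB accumulates by e^(0.0319×311/365) = 1.0275533.
CZK accumulates by e^(0.0884×311/365) = 1.0782309.
So F = 1.902 × 1.0275533 / 1.0782309 = 1.812605 (THB/CZK).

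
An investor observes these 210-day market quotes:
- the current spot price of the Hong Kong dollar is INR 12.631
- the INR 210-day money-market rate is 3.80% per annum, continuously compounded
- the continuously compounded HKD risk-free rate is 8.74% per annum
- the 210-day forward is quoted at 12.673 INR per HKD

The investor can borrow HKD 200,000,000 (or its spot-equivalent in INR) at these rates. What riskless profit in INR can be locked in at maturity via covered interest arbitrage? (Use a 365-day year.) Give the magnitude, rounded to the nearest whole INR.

INR 83,272,524

T = 210/365 years.
Keep in HKD, deliver into the forward: 200,000,000·1.051570679312·12.673 = INR 2,665,311,043.78.
Swap to INR now, deposit: 200,000,000·12.631·1.022103760666 = INR 2,582,038,520.19.
The quoted forward overvalues HKD, so borrow INR, buy HKD at spot, deposit the HKD at 8.74%, and sell the proceeds forward at 12.673.
Arbitrage profit = |2,665,311,043.78 − 2,582,038,520.19| = INR 83,272,524.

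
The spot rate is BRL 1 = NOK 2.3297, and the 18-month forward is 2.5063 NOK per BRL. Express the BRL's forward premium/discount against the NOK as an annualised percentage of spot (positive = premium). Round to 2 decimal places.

+5.05%

T = 18/12 years.
Period premium: (2.5063 − 2.3297)/2.3297 = 0.0758038.
×(1/T) gives 5.05% p.a.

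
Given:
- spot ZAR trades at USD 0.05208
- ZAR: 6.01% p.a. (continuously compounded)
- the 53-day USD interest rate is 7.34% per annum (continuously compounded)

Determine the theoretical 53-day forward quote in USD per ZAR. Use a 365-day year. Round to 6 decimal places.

T = 53/365 years.
Growth of 1 USD over T: e^(0.0734×53/365) = 1.0107151.
ZAR accumulates by e^(0.0601×53/365) = 1.008765.
Forward (USD per ZAR) = 0.05208 × 1.0107151 / 1.008765 = 0.05218068.

0.052181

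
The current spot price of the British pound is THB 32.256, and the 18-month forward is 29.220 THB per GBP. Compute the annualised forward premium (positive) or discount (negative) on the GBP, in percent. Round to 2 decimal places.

T = 18/12 years.
GBP trades forward at -9.41220% vs spot over the period.
Per annum: -0.0941220 / (18/12) = -0.062748 = -6.27%.

-6.27%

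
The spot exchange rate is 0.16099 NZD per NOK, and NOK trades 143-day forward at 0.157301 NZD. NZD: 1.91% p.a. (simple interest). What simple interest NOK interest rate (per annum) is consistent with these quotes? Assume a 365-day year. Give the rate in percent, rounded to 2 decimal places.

T = 143/365 years.
CIP gives F = S · g_NZD/g_NOK, so g_NZD/g_NOK = 0.157301/0.16099 = 0.9770855.
The NZD side grows by 1 + 0.0191×143/365 = 1.007483.
So the NOK growth factor = 1.0311104.
(1.0311104 − 1)/T = 0.079408, i.e. 7.94%.

7.94%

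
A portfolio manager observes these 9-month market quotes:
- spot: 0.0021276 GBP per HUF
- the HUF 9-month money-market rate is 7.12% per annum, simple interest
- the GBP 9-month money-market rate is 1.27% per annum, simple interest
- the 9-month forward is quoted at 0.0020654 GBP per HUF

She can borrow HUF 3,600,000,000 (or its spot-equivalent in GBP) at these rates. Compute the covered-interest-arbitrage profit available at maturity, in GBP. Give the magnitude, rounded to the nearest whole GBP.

GBP 100,177

T = 9/12 years.
Route A — deposit HUF, sell forward: 3,600,000,000 × 1.053400 × 0.0020654 = GBP 7,832,492.50.
Route B — convert at spot, deposit GBP: 3,600,000,000 × 0.0021276 × 1.009525 = GBP 7,732,315.40.
The quoted forward overvalues HUF, so borrow GBP, buy HUF at spot, deposit the HUF at 7.12%, and sell the proceeds forward at 0.0020654.
The gap between the two covered legs is GBP 100,177.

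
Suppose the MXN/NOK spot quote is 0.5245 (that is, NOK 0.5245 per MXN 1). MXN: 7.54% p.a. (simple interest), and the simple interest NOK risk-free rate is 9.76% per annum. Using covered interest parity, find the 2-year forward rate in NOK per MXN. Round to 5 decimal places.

0.54474

T = 2 years.
NOK accumulates by 1 + 0.0976×2 = 1.195200.
MXN growth factor: 1 + 0.0754×2 = 1.150800.
CIP: F = S · (grow NOK)/(grow MXN) = 0.5245 × 1.195200/1.150800 = 0.5447362 NOK per MXN.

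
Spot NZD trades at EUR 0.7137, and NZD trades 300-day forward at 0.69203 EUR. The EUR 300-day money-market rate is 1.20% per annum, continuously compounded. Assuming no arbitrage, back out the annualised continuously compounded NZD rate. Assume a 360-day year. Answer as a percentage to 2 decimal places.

T = 300/360 years.
By CIP, F/S equals the EUR-to-NZD growth ratio: 0.69203/0.7137 = 0.9696371.
The EUR side grows by e^(0.0120×300/360) = 1.0100502.
So the NZD growth factor = 1.0416786.
r = ln(1.0416786)/(300/360) = 0.049000 → 4.90%.

4.90%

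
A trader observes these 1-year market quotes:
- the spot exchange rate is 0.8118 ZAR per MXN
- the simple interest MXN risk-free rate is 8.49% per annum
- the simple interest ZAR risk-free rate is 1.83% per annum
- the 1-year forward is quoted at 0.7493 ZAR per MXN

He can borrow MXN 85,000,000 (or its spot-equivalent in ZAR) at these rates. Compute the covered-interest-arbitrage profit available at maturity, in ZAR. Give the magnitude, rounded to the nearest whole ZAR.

ZAR 1,167,931

T = 1 year.
Route A — deposit MXN, sell forward: 85,000,000 × 1.084900 × 0.7493 = ZAR 69,097,823.45.
Route B — convert at spot, deposit ZAR: 85,000,000 × 0.8118 × 1.018300 = ZAR 70,265,754.90.
The quoted forward undervalues MXN, so borrow MXN, convert to ZAR at spot, deposit the ZAR at 1.83%, and buy MXN forward at 0.7493 to cover the loan.
The gap between the two covered legs is ZAR 1,167,931.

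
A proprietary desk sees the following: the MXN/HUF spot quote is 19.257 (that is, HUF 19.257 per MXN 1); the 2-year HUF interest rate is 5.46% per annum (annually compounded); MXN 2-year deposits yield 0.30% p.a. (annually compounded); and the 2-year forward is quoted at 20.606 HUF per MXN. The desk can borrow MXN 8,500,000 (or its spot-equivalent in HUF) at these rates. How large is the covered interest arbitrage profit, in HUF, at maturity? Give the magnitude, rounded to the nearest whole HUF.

HUF 5,843,335

T = 2 years.
Keep in MXN, deliver into the forward: 8,500,000·1.006009·20.606 = HUF 176,203,482.36.
Swap to HUF now, deposit: 8,500,000·19.257·1.11218116 = HUF 182,046,817.08.
The quoted forward undervalues MXN, so borrow MXN, convert to HUF at spot, deposit the HUF at 5.46%, and buy MXN forward at 20.606 to cover the loan.
Profit = 182,046,817.08 − 176,203,482.36 = HUF 5,843,335.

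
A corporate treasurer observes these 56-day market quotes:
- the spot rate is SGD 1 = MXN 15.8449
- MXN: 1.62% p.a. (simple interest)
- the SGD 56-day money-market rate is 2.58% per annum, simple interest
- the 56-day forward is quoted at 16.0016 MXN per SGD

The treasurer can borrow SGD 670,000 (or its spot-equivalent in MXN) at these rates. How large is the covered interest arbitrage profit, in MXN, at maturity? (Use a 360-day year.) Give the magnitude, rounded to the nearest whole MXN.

T = 56/360 years.
Keep in SGD, deliver into the forward: 670,000·1.0040133333·16.0016 = MXN 10,764,099.24.
Swap to MXN now, deposit: 670,000·15.8449·1.002520 = MXN 10,642,835.53.
The quoted forward overvalues SGD, so borrow MXN, buy SGD at spot, deposit the SGD at 2.58%, and sell the proceeds forward at 16.0016.
The gap between the two covered legs is MXN 121,264.

MXN 121,264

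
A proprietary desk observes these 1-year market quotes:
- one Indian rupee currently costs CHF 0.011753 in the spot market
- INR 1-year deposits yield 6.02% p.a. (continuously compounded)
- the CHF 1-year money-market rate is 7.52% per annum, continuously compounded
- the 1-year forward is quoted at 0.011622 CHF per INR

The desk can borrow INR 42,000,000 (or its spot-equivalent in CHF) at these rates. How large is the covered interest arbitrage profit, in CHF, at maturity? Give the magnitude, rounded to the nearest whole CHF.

T = 1 year.
Route A — deposit INR, sell forward: 42,000,000 × 1.06204894 × 0.011622 = CHF 518,411.58.
Route B — convert at spot, deposit CHF: 42,000,000 × 0.011753 × 1.07809975 = CHF 532,178.07.
The quoted forward undervalues INR, so borrow INR, convert to CHF at spot, deposit the CHF at 7.52%, and buy INR forward at 0.011622 to cover the loan.
The gap between the two covered legs is CHF 13,766.

CHF 13,766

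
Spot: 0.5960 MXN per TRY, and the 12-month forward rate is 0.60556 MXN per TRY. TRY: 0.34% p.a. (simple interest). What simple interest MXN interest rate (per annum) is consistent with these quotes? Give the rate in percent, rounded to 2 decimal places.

T = 1 year.
CIP gives F = S · g_MXN/g_TRY, so g_MXN/g_TRY = 0.60556/0.596 = 1.0160403.
TRY growth factor: 1 + 0.0034×1 = 1.003400.
That pins the MXN growth at 1.0194948.
(1.0194948 − 1)/T = 0.019495, i.e. 1.95%.

1.95%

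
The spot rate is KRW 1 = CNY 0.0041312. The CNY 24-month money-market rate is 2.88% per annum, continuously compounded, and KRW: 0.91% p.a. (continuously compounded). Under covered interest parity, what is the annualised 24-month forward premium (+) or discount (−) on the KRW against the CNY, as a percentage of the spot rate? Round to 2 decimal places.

+2.01%

T = 2 years.
F = S · g_CNY/g_KRW = 0.0041312 × 1.0592912/1.0183666 = 0.0042972185.
(F − S)/S ÷ T = (0.0042972185 − 0.0041312)/0.0041312/2 = 0.020093 → 2.01%.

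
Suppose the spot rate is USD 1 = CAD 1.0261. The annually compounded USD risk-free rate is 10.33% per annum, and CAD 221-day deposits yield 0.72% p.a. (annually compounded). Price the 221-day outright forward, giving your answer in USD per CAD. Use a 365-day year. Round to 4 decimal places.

T = 221/365 years.
Growth of 1 CAD over T: (1 + 0.0072)^(221/365) = 1.0043533.
USD accumulates by (1 + 0.1033)^(221/365) = 1.0613292.
Forward (CAD per USD) = 1.0261 × 1.0043533 / 1.0613292 = 0.9710153.
Quoted the other way: 1/0.9710153 = 1.0298 USD per CAD.

1.0298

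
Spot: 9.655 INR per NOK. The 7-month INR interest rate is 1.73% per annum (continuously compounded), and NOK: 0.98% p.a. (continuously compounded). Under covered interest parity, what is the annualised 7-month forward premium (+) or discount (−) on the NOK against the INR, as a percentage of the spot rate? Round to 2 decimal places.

T = 7/12 years.
No-arbitrage forward: 9.655 × 1.0101428 / 1.005733 = 9.697334 INR/NOK.
Annualised premium = (F − S)/S × (1/T) = (9.697334 − 9.655)/9.655 ÷ (7/12) = 0.75%.

+0.75%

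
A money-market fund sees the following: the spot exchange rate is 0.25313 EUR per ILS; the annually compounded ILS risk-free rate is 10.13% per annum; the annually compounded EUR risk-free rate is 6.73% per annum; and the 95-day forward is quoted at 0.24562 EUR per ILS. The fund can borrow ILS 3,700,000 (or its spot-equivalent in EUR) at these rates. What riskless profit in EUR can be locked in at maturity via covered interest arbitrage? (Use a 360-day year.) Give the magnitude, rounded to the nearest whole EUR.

EUR 20,586

T = 95/360 years.
Invest the ILS and cover forward: 3,700,000 × 1.02578993 × 0.24562 = EUR 932,231.73.
Convert at spot and invest in EUR: 3,700,000 × 0.25313 × 1.01733619 = EUR 952,817.75.
The quoted forward undervalues ILS, so borrow ILS, convert to EUR at spot, deposit the EUR at 6.73%, and buy ILS forward at 0.24562 to cover the loan.
Arbitrage profit = |932,231.73 − 952,817.75| = EUR 20,586.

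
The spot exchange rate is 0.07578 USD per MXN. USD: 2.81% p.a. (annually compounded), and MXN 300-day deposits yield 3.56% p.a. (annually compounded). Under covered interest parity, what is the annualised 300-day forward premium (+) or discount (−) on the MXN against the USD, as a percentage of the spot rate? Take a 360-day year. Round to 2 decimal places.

T = 300/360 years.
F = S · g_USD/g_MXN = 0.07578 × 1.0233624/1.0295799 = 0.07532237.
(F − S)/S ÷ T = (0.07532237 − 0.07578)/0.07578/(300/360) = -0.007247 → -0.72%.

-0.72%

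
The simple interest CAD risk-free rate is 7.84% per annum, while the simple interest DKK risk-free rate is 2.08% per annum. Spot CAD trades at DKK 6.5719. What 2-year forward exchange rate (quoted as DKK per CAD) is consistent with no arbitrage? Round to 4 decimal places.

T = 2 years.
DKK growth factor: 1 + 0.0208×2 = 1.041600.
CAD growth factor: 1 + 0.0784×2 = 1.156800.
Forward (DKK per CAD) = 6.5719 × 1.041600 / 1.156800 = 5.917437.

5.9174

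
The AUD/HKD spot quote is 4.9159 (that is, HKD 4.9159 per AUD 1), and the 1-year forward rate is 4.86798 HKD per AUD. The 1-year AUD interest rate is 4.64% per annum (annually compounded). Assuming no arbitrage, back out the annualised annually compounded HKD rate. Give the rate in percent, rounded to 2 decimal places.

3.62%

T = 1 year.
CIP gives F = S · g_HKD/g_AUD, so g_HKD/g_AUD = 4.86798/4.9159 = 0.9902520.
AUD growth factor: (1 + 0.0464)^1 = 1.046400.
Hence g_HKD = 1.0361997.
Annualise: 1.0361997^(1/1) − 1 = 0.036200 = 3.62%.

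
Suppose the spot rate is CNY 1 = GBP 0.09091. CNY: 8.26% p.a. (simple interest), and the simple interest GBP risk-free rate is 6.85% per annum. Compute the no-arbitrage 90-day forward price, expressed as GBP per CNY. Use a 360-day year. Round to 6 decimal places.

T = 90/360 years.
GBP growth factor: 1 + 0.0685×90/360 = 1.017125.
Growth of 1 CNY over T: 1 + 0.0826×90/360 = 1.020650.
CIP: F = S · (grow GBP)/(grow CNY) = 0.09091 × 1.017125/1.020650 = 0.09059603 GBP per CNY.

0.090596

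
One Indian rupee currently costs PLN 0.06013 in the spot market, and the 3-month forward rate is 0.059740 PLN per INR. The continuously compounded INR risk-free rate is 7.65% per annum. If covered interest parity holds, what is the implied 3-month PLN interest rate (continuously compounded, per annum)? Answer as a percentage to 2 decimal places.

T = 3/12 years.
By CIP, F/S equals the PLN-to-INR growth ratio: 0.05974/0.06013 = 0.9935141.
The INR side grows by e^(0.0765×3/12) = 1.0193091.
That pins the PLN growth at 1.012698.
r = ln(1.012698)/(3/12) = 0.050472 → 5.05%.

5.05%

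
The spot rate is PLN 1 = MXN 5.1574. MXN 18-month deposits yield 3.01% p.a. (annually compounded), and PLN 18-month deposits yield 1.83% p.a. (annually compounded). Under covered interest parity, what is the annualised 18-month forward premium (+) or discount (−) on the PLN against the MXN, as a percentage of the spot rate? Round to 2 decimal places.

T = 18/12 years.
CIP forward (MXN per PLN) = 5.1574 × 1.0454881/1.0275752 = 5.2473048.
(F − S)/S ÷ T = (5.2473048 − 5.1574)/5.1574/(18/12) = 0.011621 → 1.16%.

+1.16%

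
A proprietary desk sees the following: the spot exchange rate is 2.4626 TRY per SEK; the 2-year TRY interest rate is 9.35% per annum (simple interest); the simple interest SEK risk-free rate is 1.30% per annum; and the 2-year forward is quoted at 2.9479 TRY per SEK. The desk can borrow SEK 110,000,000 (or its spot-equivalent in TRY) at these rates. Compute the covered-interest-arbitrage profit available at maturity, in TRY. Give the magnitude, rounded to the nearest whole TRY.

TRY 11,158,312

T = 2 years.
Keep in SEK, deliver into the forward: 110,000,000·1.026000·2.9479 = TRY 332,699,994.00.
Swap to TRY now, deposit: 110,000,000·2.4626·1.187000 = TRY 321,541,682.00.
The quoted forward overvalues SEK, so borrow TRY, buy SEK at spot, deposit the SEK at 1.30%, and sell the proceeds forward at 2.9479.
The gap between the two covered legs is TRY 11,158,312.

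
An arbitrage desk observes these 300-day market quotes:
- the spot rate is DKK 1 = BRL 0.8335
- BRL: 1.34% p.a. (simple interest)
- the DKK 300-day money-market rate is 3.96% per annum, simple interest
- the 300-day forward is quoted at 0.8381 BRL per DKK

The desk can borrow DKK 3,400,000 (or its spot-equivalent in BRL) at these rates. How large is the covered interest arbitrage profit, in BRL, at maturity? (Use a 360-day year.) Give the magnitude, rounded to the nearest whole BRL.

T = 300/360 years.
Route A — deposit DKK, sell forward: 3,400,000 × 1.033000 × 0.8381 = BRL 2,943,574.82.
Route B — convert at spot, deposit BRL: 3,400,000 × 0.8335 × 1.011166667 = BRL 2,865,545.22.
The quoted forward overvalues DKK, so borrow BRL, buy DKK at spot, deposit the DKK at 3.96%, and sell the proceeds forward at 0.8381.
Arbitrage profit = |2,943,574.82 − 2,865,545.22| = BRL 78,030.

BRL 78,030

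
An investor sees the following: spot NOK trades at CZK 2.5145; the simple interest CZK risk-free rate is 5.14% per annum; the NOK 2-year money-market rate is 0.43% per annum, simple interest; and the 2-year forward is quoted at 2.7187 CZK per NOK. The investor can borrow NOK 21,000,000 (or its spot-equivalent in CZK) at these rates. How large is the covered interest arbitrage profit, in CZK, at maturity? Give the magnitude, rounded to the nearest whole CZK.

CZK 649,105

T = 2 years.
Route A — deposit NOK, sell forward: 21,000,000 × 1.008600 × 2.7187 = CZK 57,583,697.22.
Route B — convert at spot, deposit CZK: 21,000,000 × 2.5145 × 1.102800 = CZK 58,232,802.60.
The quoted forward undervalues NOK, so borrow NOK, convert to CZK at spot, deposit the CZK at 5.14%, and buy NOK forward at 2.7187 to cover the loan.
Profit = 58,232,802.60 − 57,583,697.22 = CZK 649,105.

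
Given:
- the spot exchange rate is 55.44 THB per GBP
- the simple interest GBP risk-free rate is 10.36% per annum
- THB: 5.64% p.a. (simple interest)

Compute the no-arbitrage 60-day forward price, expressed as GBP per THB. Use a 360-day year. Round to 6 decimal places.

0.018178

T = 60/360 years.
Growth of 1 THB over T: 1 + 0.0564×60/360 = 1.009400.
Growth of 1 GBP over T: 1 + 0.1036×60/360 = 1.0172667.
So F = 55.44 × 1.009400 / 1.0172667 = 55.01127 (THB/GBP).
Invert for GBP per THB: 1 / 55.01127 = 0.018178.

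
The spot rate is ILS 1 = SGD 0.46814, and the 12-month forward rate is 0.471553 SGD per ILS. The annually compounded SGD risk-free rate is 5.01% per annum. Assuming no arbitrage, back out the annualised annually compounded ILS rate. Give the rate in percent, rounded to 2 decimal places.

4.25%

T = 1 year.
By CIP, F/S equals the SGD-to-ILS growth ratio: 0.471553/0.46814 = 1.0072906.
SGD growth factor: (1 + 0.0501)^1 = 1.050100.
So the ILS growth factor = 1.0424996.
Annualise: 1.0424996^(1/1) − 1 = 0.042500 = 4.25%.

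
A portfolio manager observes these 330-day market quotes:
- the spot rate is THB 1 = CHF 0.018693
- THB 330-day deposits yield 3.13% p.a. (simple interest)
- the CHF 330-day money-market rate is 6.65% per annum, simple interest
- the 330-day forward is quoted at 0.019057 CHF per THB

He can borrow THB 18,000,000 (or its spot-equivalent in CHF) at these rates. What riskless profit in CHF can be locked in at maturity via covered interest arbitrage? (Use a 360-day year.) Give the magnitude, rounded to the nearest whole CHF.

T = 330/360 years.
Keep in THB, deliver into the forward: 18,000,000·1.02869167·0.019057 = CHF 352,867.99.
Swap to CHF now, deposit: 18,000,000·0.018693·1.06095833 = CHF 356,984.89.
The quoted forward undervalues THB, so borrow THB, convert to CHF at spot, deposit the CHF at 6.65%, and buy THB forward at 0.019057 to cover the loan.
Profit = 356,984.89 − 352,867.99 = CHF 4,117.

CHF 4,117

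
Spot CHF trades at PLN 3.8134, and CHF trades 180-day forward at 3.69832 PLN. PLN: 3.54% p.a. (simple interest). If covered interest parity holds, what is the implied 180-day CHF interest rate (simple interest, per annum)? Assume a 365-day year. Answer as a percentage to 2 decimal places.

T = 180/365 years.
F/S = 3.69832/3.8134 = 0.9698222 = (growth of PLN) / (growth of CHF).
PLN growth factor: 1 + 0.0354×180/365 = 1.0174575.
Hence g_CHF = 1.0491176.
r = (1.0491176 − 1)/(180/365) = 0.099600 → 9.96%.

9.96%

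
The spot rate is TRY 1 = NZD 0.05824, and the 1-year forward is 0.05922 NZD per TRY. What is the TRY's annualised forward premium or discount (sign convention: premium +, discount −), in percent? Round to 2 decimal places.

+1.68%

T = 1 year.
Period premium: (0.05922 − 0.05824)/0.05824 = 0.0168269.
Per annum: 0.0168269 / 1 = 0.016827 = 1.68%.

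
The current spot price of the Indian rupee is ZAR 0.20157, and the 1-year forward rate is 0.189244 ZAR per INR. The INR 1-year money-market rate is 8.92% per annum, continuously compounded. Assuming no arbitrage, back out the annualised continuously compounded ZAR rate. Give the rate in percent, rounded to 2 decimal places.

2.61%

T = 1 year.
CIP gives F = S · g_ZAR/g_INR, so g_ZAR/g_INR = 0.189244/0.20157 = 0.9388500.
INR growth factor: e^(0.0892×1) = 1.0932993.
That pins the ZAR growth at 1.026444.
Take logs: ln 1.026444 / 1 = 0.026100, so 2.61%.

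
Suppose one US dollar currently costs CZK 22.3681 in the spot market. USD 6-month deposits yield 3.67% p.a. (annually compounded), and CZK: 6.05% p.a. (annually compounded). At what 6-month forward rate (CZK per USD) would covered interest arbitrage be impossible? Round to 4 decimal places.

22.6234

T = 6/12 years.
CZK growth factor: (1 + 0.0605)^(6/12) = 1.02980581.
Growth of 1 USD over T: (1 + 0.0367)^(6/12) = 1.01818466.
Forward (CZK per USD) = 22.3681 × 1.02980581 / 1.01818466 = 22.623400.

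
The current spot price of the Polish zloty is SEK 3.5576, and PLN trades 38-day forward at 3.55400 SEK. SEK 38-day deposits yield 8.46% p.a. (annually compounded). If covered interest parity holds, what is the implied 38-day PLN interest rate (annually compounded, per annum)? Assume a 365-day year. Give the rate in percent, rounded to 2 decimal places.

9.52%

T = 38/365 years.
CIP gives F = S · g_SEK/g_PLN, so g_SEK/g_PLN = 3.554/3.5576 = 0.9989881.
The SEK side grows by (1 + 0.0846)^(38/365) = 1.0084907.
Hence g_PLN = 1.0095122.
Annualise: 1.0095122^(365/38) − 1 = 0.095198 = 9.52%.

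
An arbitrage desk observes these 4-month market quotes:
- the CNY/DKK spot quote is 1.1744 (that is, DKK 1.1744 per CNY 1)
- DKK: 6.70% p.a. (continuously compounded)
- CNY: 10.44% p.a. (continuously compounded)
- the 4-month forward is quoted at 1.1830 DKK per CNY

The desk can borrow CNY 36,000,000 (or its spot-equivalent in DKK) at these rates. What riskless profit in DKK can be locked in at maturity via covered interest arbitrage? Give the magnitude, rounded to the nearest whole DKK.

DKK 862,912

T = 4/12 years.
Invest the CNY and cover forward: 36,000,000 × 1.0354126056 × 1.1830 = DKK 44,096,152.05.
Convert at spot and invest in DKK: 36,000,000 × 1.1744 × 1.0225845892 = DKK 43,233,240.30.
The quoted forward overvalues CNY, so borrow DKK, buy CNY at spot, deposit the CNY at 10.44%, and sell the proceeds forward at 1.1830.
Arbitrage profit = |44,096,152.05 − 43,233,240.30| = DKK 862,912.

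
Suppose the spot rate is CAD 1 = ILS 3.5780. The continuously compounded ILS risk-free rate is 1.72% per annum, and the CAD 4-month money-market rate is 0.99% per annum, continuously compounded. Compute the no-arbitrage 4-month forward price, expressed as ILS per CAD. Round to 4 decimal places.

3.5867

T = 4/12 years.
Growth of 1 ILS over T: e^(0.0172×4/12) = 1.0057498.
CAD growth factor: e^(0.0099×4/12) = 1.0033055.
CIP: F = S · (grow ILS)/(grow CAD) = 3.578 × 1.0057498/1.0033055 = 3.586717 ILS per CAD.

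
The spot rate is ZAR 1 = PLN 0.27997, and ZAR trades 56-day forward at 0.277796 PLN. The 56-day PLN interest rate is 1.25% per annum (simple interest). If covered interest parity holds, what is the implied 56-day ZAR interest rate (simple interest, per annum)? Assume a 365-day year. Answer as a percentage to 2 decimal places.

6.36%

T = 56/365 years.
F/S = 0.277796/0.27997 = 0.9922349 = (growth of PLN) / (growth of ZAR).
The PLN side grows by 1 + 0.0125×56/365 = 1.0019178.
So the ZAR growth factor = 1.0097587.
r = (1.0097587 − 1)/(56/365) = 0.063606 → 6.36%.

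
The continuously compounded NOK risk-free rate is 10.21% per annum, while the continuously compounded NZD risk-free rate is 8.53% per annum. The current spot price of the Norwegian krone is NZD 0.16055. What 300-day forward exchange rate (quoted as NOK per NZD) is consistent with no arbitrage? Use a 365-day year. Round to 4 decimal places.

T = 300/365 years.
Growth of 1 NZD over T: e^(0.0853×300/365) = 1.0726257.
NOK accumulates by e^(0.1021×300/365) = 1.0875395.
Forward (NZD per NOK) = 0.16055 × 1.0726257 / 1.0875395 = 0.1583483.
Quoted the other way: 1/0.1583483 = 6.3152 NOK per NZD.

6.3152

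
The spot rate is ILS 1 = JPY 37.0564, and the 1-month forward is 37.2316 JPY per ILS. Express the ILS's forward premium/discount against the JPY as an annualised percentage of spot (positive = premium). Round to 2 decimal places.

+5.67%

T = 1/12 years.
Period premium: (37.2316 − 37.0564)/37.0564 = 0.0047279.
Per annum: 0.0047279 / (1/12) = 0.056735 = 5.67%.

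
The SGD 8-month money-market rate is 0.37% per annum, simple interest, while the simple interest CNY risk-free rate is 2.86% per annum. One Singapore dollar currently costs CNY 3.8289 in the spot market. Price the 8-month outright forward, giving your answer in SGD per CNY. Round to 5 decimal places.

T = 8/12 years.
CNY growth factor: 1 + 0.0286×8/12 = 1.0190667.
SGD accumulates by 1 + 0.0037×8/12 = 1.0024667.
CIP: F = S · (grow CNY)/(grow SGD) = 3.8289 × 1.0190667/1.0024667 = 3.892303 CNY per SGD.
Invert for SGD per CNY: 1 / 3.892303 = 0.25692.

0.25692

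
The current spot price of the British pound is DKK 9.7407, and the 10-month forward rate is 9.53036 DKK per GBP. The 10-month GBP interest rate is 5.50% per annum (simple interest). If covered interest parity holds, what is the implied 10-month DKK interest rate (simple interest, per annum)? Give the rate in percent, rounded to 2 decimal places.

T = 10/12 years.
CIP gives F = S · g_DKK/g_GBP, so g_DKK/g_GBP = 9.53036/9.7407 = 0.9784061.
GBP growth factor: 1 + 0.0550×10/12 = 1.0458333.
That pins the DKK growth at 1.0232497.
(1.0232497 − 1)/T = 0.027900, i.e. 2.79%.

2.79%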